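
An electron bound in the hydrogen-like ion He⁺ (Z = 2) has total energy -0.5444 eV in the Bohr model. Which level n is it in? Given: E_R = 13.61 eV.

E_n = −E_R Z²/n² ⇒ n² = E_R Z²/(−E_n) = 13.61 × 2² / 0.5444 ≈ 100.00
n = 10

10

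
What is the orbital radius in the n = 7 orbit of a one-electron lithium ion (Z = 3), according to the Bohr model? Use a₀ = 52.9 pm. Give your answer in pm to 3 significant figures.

r_n = n²a₀/Z = 7² × 52.9 / 3
    = 49 × 52.9 / 3 = 864 pm

864 pm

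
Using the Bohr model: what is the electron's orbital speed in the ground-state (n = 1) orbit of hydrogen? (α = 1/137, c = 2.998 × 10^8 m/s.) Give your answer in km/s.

v_n = Zαc/n = 1 × 0.007299 × 2.998 × 10^8 / 1
    = 2188 km/s

2188 km/s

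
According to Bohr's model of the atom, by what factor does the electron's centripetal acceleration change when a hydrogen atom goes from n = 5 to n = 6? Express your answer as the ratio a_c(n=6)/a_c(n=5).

625/1296

a_c ∝ Z^3 · n^-4; with Z fixed, a_c ∝ n^-4.
a_c(n=6)/a_c(n=5) = (6/5)^-4 = 625/1296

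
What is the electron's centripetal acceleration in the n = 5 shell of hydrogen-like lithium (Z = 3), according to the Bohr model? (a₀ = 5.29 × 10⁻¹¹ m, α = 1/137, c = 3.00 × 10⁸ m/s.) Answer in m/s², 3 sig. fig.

3.92 × 10²¹ m/s²

r = n²a₀/Z = 4.41 × 10⁻¹⁰ m, v = Zαc/n = 1.31 × 10⁶ m/s
a = v²/r = (1.31 × 10⁶)² / 4.41 × 10⁻¹⁰ = 3.92 × 10²¹ m/s²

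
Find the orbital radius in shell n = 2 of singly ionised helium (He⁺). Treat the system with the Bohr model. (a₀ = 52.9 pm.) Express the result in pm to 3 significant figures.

r_n = n²a₀/Z = 2² × 52.9 / 2
    = 4 × 52.9 / 2 = 106 pm

106 pm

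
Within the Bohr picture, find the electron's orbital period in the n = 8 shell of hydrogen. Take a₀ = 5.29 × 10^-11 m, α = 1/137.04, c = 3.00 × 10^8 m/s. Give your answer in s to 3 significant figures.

r = n²a₀/Z = 8²·5.29 × 10^-11/1 = 3.39 × 10^-9 m
v = Zαc/n = 1·0.00730·3.00 × 10^8/8 = 2.74 × 10^5 m/s
T = 2πr/v = 7.77 × 10^-14 s

7.77 × 10^-14 s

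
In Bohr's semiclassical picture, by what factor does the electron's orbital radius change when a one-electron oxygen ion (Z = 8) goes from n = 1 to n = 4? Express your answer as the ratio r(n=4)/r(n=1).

r ∝ Z^-1 · n^2; with Z fixed, r ∝ n^2.
r(n=4)/r(n=1) = (4/1)^2 = 16

16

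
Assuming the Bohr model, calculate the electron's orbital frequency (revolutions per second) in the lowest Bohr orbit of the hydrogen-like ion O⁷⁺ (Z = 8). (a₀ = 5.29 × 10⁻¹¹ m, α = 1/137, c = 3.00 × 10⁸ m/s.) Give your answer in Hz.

r = n²a₀/Z = 6.61 × 10⁻¹² m, v = Zαc/n = 1.75 × 10⁷ m/s
f = v/(2πr) = 4.22 × 10¹⁷ Hz

4.22 × 10¹⁷ Hz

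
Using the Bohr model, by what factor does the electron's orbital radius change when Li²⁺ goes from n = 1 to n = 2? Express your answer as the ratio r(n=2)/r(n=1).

r ∝ Z^-1 · n^2; with Z fixed, r ∝ n^2.
r(n=2)/r(n=1) = (2/1)^2 = 4

4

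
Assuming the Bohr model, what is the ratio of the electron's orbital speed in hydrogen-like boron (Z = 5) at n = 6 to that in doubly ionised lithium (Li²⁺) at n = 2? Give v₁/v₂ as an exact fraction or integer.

5/9

v ∝ Z^1 · n^-1
v₁/v₂ = (5/3)^1 · (6/2)^-1 = 5/9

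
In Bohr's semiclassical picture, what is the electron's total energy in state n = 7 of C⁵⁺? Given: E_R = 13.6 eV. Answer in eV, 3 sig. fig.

E_n = −E_R·Z²/n² = −13.6 × 6²/7² = -9.99 eV

-9.99 eV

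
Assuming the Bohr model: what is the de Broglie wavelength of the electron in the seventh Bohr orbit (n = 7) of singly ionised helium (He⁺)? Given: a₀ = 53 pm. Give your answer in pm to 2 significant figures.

1200 pm

The Bohr quantisation condition is nλ = 2πr_n.
r_n = n²a₀/Z = 1300 pm
λ = 2πr_n/n = 2π·1300/7 = 1200 pm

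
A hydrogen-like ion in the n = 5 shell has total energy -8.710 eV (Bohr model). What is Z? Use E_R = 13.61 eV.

4

E_n = −E_R Z²/n² ⇒ Z² = −E_n n²/E_R = 8.710 × 5² / 13.61 ≈ 16.00
Z = 4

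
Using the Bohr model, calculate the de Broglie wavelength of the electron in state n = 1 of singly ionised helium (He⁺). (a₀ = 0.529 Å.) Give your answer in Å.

The Bohr quantisation condition is nλ = 2πr_n.
r_n = n²a₀/Z = 0.265 Å
λ = 2πr_n/n = 2π·0.265/1 = 1.66 Å

1.66 Å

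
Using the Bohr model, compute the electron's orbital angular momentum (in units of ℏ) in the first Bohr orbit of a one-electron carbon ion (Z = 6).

1

L_n = nℏ, so L/ℏ = n = 1.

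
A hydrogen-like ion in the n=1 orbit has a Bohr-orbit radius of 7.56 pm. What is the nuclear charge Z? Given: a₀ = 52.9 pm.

7

r_n = n²a₀/Z ⇒ Z = n²a₀/r = 1² × 52.9 / 7.56 ≈ 7.00
Z = 7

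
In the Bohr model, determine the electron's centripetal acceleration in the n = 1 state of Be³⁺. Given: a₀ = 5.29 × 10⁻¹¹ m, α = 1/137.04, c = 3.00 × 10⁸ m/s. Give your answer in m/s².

5.80 × 10²⁴ m/s²

r = n²a₀/Z = 1.32 × 10⁻¹¹ m, v = Zαc/n = 8.76 × 10⁶ m/s
a = v²/r = (8.76 × 10⁶)² / 1.32 × 10⁻¹¹ = 5.80 × 10²⁴ m/s²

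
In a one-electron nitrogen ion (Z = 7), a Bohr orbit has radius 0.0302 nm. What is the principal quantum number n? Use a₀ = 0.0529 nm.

2

r_n = n²a₀/Z ⇒ n² = rZ/a₀ = 0.0302 × 7 / 0.0529 ≈ 4.00
n = 2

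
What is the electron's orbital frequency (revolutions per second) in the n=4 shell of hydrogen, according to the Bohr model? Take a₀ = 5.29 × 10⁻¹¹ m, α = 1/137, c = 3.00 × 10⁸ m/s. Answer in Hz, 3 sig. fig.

r = n²a₀/Z = 8.46 × 10⁻¹⁰ m, v = Zαc/n = 5.47 × 10⁵ m/s
f = v/(2πr) = 1.03 × 10¹⁴ Hz

1.03 × 10¹⁴ Hz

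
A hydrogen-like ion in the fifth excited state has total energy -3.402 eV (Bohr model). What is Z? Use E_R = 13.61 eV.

E_n = −E_R Z²/n² ⇒ Z² = −E_n n²/E_R = 3.402 × 6² / 13.61 ≈ 9.00
Z = 3

3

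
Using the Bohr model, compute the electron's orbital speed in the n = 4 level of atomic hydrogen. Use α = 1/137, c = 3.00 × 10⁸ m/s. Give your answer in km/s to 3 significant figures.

v_n = Zαc/n = 1 × 0.00730 × 3.00 × 10⁸ / 4
    = 547 km/s

547 km/s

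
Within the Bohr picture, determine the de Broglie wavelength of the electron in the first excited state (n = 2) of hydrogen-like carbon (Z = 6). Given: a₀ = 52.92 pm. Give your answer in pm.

The Bohr quantisation condition is nλ = 2πr_n.
r_n = n²a₀/Z = 35.28 pm
λ = 2πr_n/n = 2π·35.28/2 = 110.8 pm

110.8 pm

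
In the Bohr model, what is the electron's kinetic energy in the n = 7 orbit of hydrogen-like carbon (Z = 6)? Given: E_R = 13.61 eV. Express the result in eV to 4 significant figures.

9.999 eV

For a Coulomb orbit the virial theorem gives K = −E_n.
E_n = −E_R·Z²/n², so K = E_R·Z²/n² = 13.61 × 6²/7² = 9.999 eV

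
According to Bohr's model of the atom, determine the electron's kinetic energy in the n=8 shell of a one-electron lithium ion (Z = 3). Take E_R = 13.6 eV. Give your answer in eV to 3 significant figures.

For a Coulomb orbit the virial theorem gives K = −E_n.
E_n = −E_R·Z²/n², so K = E_R·Z²/n² = 13.6 × 3²/8² = 1.91 eV

1.91 eV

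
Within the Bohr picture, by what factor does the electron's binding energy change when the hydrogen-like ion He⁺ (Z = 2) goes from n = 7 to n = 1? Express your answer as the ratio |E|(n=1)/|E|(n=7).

|E| ∝ Z^2 · n^-2; with Z fixed, |E| ∝ n^-2.
|E|(n=1)/|E|(n=7) = (1/7)^-2 = 49

49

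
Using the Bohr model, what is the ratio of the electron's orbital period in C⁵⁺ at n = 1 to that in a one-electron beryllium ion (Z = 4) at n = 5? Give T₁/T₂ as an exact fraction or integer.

T ∝ Z^-2 · n^3
T₁/T₂ = (6/4)^-2 · (1/5)^3 = 4/1125

4/1125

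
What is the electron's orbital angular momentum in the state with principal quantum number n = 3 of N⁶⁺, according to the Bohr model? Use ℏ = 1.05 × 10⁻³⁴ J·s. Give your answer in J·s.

3.15 × 10⁻³⁴ J·s

L_n = nℏ = 3 × 1.05 × 10⁻³⁴ = 3.15 × 10⁻³⁴ J·s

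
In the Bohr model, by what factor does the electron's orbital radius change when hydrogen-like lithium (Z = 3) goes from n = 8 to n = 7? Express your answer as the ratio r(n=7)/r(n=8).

r ∝ Z^-1 · n^2; with Z fixed, r ∝ n^2.
r(n=7)/r(n=8) = (7/8)^2 = 49/64

49/64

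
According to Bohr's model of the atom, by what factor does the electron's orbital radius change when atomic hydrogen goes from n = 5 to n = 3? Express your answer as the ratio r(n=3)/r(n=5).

9/25

r ∝ Z^-1 · n^2; with Z fixed, r ∝ n^2.
r(n=3)/r(n=5) = (3/5)^2 = 9/25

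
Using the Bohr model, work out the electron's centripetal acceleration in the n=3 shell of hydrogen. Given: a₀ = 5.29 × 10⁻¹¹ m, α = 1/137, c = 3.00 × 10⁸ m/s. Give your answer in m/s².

1.12 × 10²¹ m/s²

r = n²a₀/Z = 4.76 × 10⁻¹⁰ m, v = Zαc/n = 7.30 × 10⁵ m/s
a = v²/r = (7.30 × 10⁵)² / 4.76 × 10⁻¹⁰ = 1.12 × 10²¹ m/s²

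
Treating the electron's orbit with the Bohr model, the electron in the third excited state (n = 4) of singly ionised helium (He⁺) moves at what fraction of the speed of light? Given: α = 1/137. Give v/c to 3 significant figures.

v_n = Zαc/n, so v/c = Zα/n = 2 × 0.00730 / 4 = 0.00365

0.00365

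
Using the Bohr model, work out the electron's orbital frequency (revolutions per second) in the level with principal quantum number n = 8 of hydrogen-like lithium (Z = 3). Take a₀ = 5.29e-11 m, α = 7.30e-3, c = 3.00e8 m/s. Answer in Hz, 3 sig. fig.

1.16e14 Hz

r = n²a₀/Z = 1.13e-9 m, v = Zαc/n = 8.21e5 m/s
f = v/(2πr) = 1.16e14 Hz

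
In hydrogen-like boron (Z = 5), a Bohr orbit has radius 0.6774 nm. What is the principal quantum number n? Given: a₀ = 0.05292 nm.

r_n = n²a₀/Z ⇒ n² = rZ/a₀ = 0.6774 × 5 / 0.05292 ≈ 64.00
n = 8

8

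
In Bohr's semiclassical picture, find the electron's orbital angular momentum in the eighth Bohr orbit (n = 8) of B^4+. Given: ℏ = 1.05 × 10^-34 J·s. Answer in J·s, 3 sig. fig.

8.40 × 10^-34 J·s

L_n = nℏ = 8 × 1.05 × 10^-34 = 8.40 × 10^-34 J·s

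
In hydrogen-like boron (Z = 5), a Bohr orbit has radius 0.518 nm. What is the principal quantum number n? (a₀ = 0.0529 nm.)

r_n = n²a₀/Z ⇒ n² = rZ/a₀ = 0.518 × 5 / 0.0529 ≈ 48.96
n = 7

7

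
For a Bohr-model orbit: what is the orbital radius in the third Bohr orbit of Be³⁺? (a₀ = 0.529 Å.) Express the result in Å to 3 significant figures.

1.19 Å

r_n = n²a₀/Z = 3² × 0.529 / 4
    = 9 × 0.529 / 4 = 1.19 Å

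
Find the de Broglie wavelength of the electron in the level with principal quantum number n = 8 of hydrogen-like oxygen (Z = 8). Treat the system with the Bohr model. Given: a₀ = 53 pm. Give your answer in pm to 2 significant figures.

The Bohr quantisation condition is nλ = 2πr_n.
r_n = n²a₀/Z = 420 pm
λ = 2πr_n/n = 2π·420/8 = 330 pm

330 pm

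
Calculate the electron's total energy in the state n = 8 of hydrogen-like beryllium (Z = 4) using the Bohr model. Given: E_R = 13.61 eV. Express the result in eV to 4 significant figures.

E_n = −E_R·Z²/n² = −13.61 × 4²/8² = -3.402 eV

-3.402 eV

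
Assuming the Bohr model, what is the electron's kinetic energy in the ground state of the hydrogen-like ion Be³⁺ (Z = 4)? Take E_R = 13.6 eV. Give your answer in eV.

For a Coulomb orbit the virial theorem gives K = −E_n.
E_n = −E_R·Z²/n², so K = E_R·Z²/n² = 13.6 × 4²/1² = 218 eV

218 eV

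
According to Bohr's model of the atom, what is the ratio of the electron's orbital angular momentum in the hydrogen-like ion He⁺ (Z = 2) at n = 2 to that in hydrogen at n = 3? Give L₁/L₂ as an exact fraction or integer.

2/3

L = nℏ is independent of Z.
L₁/L₂ = n₁/n₂ = 2/3 = 2/3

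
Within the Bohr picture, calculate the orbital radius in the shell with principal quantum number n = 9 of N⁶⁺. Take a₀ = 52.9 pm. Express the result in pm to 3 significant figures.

r_n = n²a₀/Z = 9² × 52.9 / 7
    = 81 × 52.9 / 7 = 612 pm

612 pm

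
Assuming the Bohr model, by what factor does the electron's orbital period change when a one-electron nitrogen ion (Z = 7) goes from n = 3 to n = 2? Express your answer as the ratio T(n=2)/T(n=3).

8/27

T ∝ Z^-2 · n^3; with Z fixed, T ∝ n^3.
T(n=2)/T(n=3) = (2/3)^3 = 8/27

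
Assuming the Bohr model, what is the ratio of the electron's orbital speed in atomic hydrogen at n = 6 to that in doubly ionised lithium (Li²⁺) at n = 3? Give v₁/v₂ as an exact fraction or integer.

v ∝ Z^1 · n^-1
v₁/v₂ = (1/3)^1 · (6/3)^-1 = 1/6

1/6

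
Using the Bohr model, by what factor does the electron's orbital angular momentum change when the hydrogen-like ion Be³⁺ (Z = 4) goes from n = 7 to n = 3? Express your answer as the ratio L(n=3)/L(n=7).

3/7

L = nℏ depends only on n, so L ∝ n.
L(n=3)/L(n=7) = (3/7)^1 = 3/7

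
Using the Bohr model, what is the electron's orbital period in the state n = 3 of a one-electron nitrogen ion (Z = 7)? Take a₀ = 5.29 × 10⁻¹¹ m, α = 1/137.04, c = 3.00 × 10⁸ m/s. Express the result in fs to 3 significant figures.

r = n²a₀/Z = 3²·5.29 × 10⁻¹¹/7 = 6.80 × 10⁻¹¹ m
v = Zαc/n = 7·0.00730·3.00 × 10⁸/3 = 5.11 × 10⁶ m/s
T = 2πr/v = 8.37 × 10⁻¹⁷ s = 0.0837 fs

0.0837 fs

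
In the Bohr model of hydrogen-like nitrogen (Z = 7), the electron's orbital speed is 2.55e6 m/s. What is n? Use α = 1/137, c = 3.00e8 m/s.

6

v_n = Zαc/n ⇒ n = Zαc/v = 7 × 0.00730 × 3.00e8 / 2.55e6 ≈ 6.01
n = 6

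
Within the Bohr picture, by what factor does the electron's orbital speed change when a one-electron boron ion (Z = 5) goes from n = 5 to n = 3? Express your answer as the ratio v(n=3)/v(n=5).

v ∝ Z^1 · n^-1; with Z fixed, v ∝ n^-1.
v(n=3)/v(n=5) = (3/5)^-1 = 5/3

5/3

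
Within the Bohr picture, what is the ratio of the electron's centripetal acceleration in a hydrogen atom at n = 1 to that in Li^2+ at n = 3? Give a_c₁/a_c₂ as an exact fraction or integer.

a_c ∝ Z^3 · n^-4
a_c₁/a_c₂ = (1/3)^3 · (1/3)^-4 = 3

3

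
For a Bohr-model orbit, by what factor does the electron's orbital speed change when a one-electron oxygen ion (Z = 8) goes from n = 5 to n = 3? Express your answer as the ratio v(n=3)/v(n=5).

5/3

v ∝ Z^1 · n^-1; with Z fixed, v ∝ n^-1.
v(n=3)/v(n=5) = (3/5)^-1 = 5/3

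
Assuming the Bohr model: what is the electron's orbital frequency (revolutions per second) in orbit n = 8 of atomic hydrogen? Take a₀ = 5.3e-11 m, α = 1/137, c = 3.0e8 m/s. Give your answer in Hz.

r = n²a₀/Z = 3.4e-9 m, v = Zαc/n = 2.7e5 m/s
f = v/(2πr) = 1.3e13 Hz

1.3e13 Hz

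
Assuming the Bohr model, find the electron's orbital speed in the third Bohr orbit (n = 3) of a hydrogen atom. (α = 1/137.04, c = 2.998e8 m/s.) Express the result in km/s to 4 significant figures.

v_n = Zαc/n = 1 × 0.007297 × 2.998e8 / 3
    = 729.2 km/s

729.2 km/s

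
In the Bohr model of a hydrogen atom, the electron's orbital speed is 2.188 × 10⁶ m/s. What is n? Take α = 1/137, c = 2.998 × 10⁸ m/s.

v_n = Zαc/n ⇒ n = Zαc/v = 1 × 0.007299 × 2.998 × 10⁸ / 2.188 × 10⁶ ≈ 1.00
n = 1

1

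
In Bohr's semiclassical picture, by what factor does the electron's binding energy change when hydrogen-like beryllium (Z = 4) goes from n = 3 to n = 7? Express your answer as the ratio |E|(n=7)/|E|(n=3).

|E| ∝ Z^2 · n^-2; with Z fixed, |E| ∝ n^-2.
|E|(n=7)/|E|(n=3) = (7/3)^-2 = 9/49

9/49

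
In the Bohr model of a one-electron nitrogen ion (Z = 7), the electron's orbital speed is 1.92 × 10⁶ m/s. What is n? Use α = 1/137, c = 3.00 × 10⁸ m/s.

v_n = Zαc/n ⇒ n = Zαc/v = 7 × 0.00730 × 3.00 × 10⁸ / 1.92 × 10⁶ ≈ 7.98
n = 8

8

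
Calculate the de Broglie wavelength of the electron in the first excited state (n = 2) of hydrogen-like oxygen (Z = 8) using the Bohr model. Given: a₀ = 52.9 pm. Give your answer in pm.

The Bohr quantisation condition is nλ = 2πr_n.
r_n = n²a₀/Z = 26.4 pm
λ = 2πr_n/n = 2π·26.4/2 = 83.1 pm

83.1 pm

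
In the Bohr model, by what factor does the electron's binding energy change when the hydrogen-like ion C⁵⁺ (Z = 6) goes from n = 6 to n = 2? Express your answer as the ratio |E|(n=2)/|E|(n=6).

9

|E| ∝ Z^2 · n^-2; with Z fixed, |E| ∝ n^-2.
|E|(n=2)/|E|(n=6) = (2/6)^-2 = 9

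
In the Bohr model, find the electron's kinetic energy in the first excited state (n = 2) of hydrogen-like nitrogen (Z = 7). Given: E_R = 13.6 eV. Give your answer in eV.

167 eV

For a Coulomb orbit the virial theorem gives K = −E_n.
E_n = −E_R·Z²/n², so K = E_R·Z²/n² = 13.6 × 7²/2² = 167 eV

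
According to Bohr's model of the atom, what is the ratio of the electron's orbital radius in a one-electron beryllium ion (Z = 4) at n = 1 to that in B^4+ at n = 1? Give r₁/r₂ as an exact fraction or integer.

r ∝ Z^-1 · n^2
r₁/r₂ = (4/5)^-1 · (1/1)^2 = 5/4

5/4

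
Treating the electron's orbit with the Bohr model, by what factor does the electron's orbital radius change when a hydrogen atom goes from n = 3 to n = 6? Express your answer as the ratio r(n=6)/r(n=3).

4

r ∝ Z^-1 · n^2; with Z fixed, r ∝ n^2.
r(n=6)/r(n=3) = (6/3)^2 = 4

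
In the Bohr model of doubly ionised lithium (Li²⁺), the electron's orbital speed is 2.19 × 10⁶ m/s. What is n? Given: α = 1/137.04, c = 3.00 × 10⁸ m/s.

v_n = Zαc/n ⇒ n = Zαc/v = 3 × 0.00730 × 3.00 × 10⁸ / 2.19 × 10⁶ ≈ 3.00
n = 3

3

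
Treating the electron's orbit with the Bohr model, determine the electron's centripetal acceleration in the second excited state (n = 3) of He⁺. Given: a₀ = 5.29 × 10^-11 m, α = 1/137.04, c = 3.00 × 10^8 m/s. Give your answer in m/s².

8.95 × 10^21 m/s²

r = n²a₀/Z = 2.38 × 10^-10 m, v = Zαc/n = 1.46 × 10^6 m/s
a = v²/r = (1.46 × 10^6)² / 2.38 × 10^-10 = 8.95 × 10^21 m/s²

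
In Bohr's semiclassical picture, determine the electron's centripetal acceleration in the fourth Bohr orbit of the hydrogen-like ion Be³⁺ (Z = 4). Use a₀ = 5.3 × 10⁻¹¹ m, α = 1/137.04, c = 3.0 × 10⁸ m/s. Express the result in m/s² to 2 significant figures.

2.3 × 10²² m/s²

r = n²a₀/Z = 2.1 × 10⁻¹⁰ m, v = Zαc/n = 2.2 × 10⁶ m/s
a = v²/r = (2.2 × 10⁶)² / 2.1 × 10⁻¹⁰ = 2.3 × 10²² m/s²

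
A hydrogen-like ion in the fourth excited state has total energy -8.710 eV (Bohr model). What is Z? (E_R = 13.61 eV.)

4

E_n = −E_R Z²/n² ⇒ Z² = −E_n n²/E_R = 8.710 × 5² / 13.61 ≈ 16.00
Z = 4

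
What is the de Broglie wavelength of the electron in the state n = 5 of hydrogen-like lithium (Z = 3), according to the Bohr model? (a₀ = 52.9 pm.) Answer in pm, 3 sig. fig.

The Bohr quantisation condition is nλ = 2πr_n.
r_n = n²a₀/Z = 441 pm
λ = 2πr_n/n = 2π·441/5 = 554 pm

554 pm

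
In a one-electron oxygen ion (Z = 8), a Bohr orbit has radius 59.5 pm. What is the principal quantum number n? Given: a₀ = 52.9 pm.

3

r_n = n²a₀/Z ⇒ n² = rZ/a₀ = 59.5 × 8 / 52.9 ≈ 9.00
n = 3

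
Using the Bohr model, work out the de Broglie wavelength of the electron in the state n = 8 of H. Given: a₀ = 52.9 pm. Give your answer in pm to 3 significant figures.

2660 pm

The Bohr quantisation condition is nλ = 2πr_n.
r_n = n²a₀/Z = 3390 pm
λ = 2πr_n/n = 2π·3390/8 = 2660 pm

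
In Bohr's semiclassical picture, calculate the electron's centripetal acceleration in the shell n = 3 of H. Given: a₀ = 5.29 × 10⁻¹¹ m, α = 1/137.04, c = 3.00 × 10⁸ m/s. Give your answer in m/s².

1.12 × 10²¹ m/s²

r = n²a₀/Z = 4.76 × 10⁻¹⁰ m, v = Zαc/n = 7.30 × 10⁵ m/s
a = v²/r = (7.30 × 10⁵)² / 4.76 × 10⁻¹⁰ = 1.12 × 10²¹ m/s²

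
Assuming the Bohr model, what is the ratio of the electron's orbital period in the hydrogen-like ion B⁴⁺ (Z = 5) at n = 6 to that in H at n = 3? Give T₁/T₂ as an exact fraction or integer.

T ∝ Z^-2 · n^3
T₁/T₂ = (5/1)^-2 · (6/3)^3 = 8/25

8/25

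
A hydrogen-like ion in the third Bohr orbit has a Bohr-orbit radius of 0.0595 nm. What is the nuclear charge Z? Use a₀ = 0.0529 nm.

8

r_n = n²a₀/Z ⇒ Z = n²a₀/r = 3² × 0.0529 / 0.0595 ≈ 8.00
Z = 8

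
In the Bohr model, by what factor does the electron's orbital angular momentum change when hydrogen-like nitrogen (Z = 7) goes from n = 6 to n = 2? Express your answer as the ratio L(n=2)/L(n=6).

1/3

L = nℏ depends only on n, so L ∝ n.
L(n=2)/L(n=6) = (2/6)^1 = 1/3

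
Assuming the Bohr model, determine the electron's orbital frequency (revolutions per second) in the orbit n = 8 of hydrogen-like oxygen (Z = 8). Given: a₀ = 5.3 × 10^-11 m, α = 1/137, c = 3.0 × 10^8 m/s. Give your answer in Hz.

r = n²a₀/Z = 4.2 × 10^-10 m, v = Zαc/n = 2.2 × 10^6 m/s
f = v/(2πr) = 8.2 × 10^14 Hz

8.2 × 10^14 Hz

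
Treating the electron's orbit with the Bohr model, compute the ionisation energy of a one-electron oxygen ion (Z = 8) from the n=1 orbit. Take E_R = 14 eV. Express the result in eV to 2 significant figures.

E_n = −E_R·Z²/n² = −14 × 8²/1² eV = -900 eV
Ionisation energy = −E_n = 900 eV

900 eV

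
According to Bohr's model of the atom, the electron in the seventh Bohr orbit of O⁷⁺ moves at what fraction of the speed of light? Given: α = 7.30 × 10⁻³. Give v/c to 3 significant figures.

v_n = Zαc/n, so v/c = Zα/n = 8 × 0.00730 / 7 = 0.00834

0.00834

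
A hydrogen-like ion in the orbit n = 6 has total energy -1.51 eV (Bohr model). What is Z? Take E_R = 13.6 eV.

E_n = −E_R Z²/n² ⇒ Z² = −E_n n²/E_R = 1.51 × 6² / 13.6 ≈ 4.00
Z = 2

2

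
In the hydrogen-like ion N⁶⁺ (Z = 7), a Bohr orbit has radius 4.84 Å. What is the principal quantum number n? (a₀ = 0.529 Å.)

8

r_n = n²a₀/Z ⇒ n² = rZ/a₀ = 4.84 × 7 / 0.529 ≈ 64.05
n = 8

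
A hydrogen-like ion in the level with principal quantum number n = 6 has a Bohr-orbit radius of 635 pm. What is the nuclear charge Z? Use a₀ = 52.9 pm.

3

r_n = n²a₀/Z ⇒ Z = n²a₀/r = 6² × 52.9 / 635 ≈ 3.00
Z = 3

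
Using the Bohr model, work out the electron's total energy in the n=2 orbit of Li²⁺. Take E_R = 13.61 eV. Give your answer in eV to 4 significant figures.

E_n = −E_R·Z²/n² = −13.61 × 3²/2² = -30.62 eV

-30.62 eV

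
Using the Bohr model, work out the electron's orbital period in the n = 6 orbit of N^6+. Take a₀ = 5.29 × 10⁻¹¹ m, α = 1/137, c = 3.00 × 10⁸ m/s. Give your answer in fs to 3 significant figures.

r = n²a₀/Z = 6²·5.29 × 10⁻¹¹/7 = 2.72 × 10⁻¹⁰ m
v = Zαc/n = 7·0.00730·3.00 × 10⁸/6 = 2.55 × 10⁶ m/s
T = 2πr/v = 6.69 × 10⁻¹⁶ s = 0.669 fs

0.669 fs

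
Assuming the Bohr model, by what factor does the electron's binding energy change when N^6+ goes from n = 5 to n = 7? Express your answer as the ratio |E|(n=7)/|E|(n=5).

25/49

|E| ∝ Z^2 · n^-2; with Z fixed, |E| ∝ n^-2.
|E|(n=7)/|E|(n=5) = (7/5)^-2 = 25/49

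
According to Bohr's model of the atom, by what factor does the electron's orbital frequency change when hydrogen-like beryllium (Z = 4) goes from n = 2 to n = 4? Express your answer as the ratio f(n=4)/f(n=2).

f ∝ Z^2 · n^-3; with Z fixed, f ∝ n^-3.
f(n=4)/f(n=2) = (4/2)^-3 = 1/8

1/8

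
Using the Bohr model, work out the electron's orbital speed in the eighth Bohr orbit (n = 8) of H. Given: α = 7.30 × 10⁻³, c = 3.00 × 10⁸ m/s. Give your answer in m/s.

2.74 × 10⁵ m/s

v_n = Zαc/n = 1 × 0.00730 × 3.00 × 10⁸ / 8
    = 2.74 × 10⁵ m/s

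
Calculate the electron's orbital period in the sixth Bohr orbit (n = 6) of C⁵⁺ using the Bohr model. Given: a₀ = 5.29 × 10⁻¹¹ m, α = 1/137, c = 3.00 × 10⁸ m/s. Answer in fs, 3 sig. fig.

r = n²a₀/Z = 6²·5.29 × 10⁻¹¹/6 = 3.17 × 10⁻¹⁰ m
v = Zαc/n = 6·0.00730·3.00 × 10⁸/6 = 2.19 × 10⁶ m/s
T = 2πr/v = 9.11 × 10⁻¹⁶ s = 0.911 fs

0.911 fs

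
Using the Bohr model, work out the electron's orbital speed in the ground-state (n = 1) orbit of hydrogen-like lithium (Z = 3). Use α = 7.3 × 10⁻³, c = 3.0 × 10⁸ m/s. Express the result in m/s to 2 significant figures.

v_n = Zαc/n = 3 × 0.0073 × 3.0 × 10⁸ / 1
    = 6.6 × 10⁶ m/s

6.6 × 10⁶ m/s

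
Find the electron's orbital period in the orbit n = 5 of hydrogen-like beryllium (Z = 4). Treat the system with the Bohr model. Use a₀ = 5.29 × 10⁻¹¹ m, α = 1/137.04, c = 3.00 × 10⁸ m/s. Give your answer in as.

r = n²a₀/Z = 5²·5.29 × 10⁻¹¹/4 = 3.31 × 10⁻¹⁰ m
v = Zαc/n = 4·0.00730·3.00 × 10⁸/5 = 1.75 × 10⁶ m/s
T = 2πr/v = 1.19 × 10⁻¹⁵ s = 1190 as

1190 as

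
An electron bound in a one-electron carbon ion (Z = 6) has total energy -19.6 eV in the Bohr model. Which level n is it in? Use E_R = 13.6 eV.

E_n = −E_R Z²/n² ⇒ n² = E_R Z²/(−E_n) = 13.6 × 6² / 19.6 ≈ 24.98
n = 5

5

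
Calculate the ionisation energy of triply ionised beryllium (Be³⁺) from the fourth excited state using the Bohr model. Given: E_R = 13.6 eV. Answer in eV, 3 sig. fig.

E_n = −E_R·Z²/n² = −13.6 × 4²/5² eV = -8.70 eV
Ionisation energy = −E_n = 8.70 eV

8.70 eV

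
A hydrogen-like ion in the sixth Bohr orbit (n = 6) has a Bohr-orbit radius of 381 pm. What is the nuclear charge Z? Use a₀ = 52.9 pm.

5

r_n = n²a₀/Z ⇒ Z = n²a₀/r = 6² × 52.9 / 381 ≈ 5.00
Z = 5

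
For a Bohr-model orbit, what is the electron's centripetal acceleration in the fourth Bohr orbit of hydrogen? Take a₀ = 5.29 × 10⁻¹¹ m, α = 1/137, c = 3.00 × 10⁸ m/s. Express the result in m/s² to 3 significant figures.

r = n²a₀/Z = 8.46 × 10⁻¹⁰ m, v = Zαc/n = 5.47 × 10⁵ m/s
a = v²/r = (5.47 × 10⁵)² / 8.46 × 10⁻¹⁰ = 3.54 × 10²⁰ m/s²

3.54 × 10²⁰ m/s²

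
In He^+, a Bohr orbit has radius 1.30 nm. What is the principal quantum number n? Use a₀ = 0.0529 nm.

r_n = n²a₀/Z ⇒ n² = rZ/a₀ = 1.30 × 2 / 0.0529 ≈ 49.15
n = 7

7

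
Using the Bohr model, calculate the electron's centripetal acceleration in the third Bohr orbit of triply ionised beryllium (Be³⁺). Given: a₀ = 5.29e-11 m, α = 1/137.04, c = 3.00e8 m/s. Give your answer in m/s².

7.16e22 m/s²

r = n²a₀/Z = 1.19e-10 m, v = Zαc/n = 2.92e6 m/s
a = v²/r = (2.92e6)² / 1.19e-10 = 7.16e22 m/s²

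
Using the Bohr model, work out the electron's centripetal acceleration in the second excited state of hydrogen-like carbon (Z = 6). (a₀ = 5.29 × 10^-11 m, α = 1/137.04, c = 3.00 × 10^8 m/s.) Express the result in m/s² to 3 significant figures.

2.42 × 10^23 m/s²

r = n²a₀/Z = 7.94 × 10^-11 m, v = Zαc/n = 4.38 × 10^6 m/s
a = v²/r = (4.38 × 10^6)² / 7.94 × 10^-11 = 2.42 × 10^23 m/s²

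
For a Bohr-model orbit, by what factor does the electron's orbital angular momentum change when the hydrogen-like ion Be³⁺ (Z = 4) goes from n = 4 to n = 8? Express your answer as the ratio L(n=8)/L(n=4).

L = nℏ depends only on n, so L ∝ n.
L(n=8)/L(n=4) = (8/4)^1 = 2

2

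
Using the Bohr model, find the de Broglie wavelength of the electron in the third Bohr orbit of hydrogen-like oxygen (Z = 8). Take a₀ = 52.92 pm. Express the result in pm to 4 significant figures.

The Bohr quantisation condition is nλ = 2πr_n.
r_n = n²a₀/Z = 59.54 pm
λ = 2πr_n/n = 2π·59.54/3 = 124.7 pm

124.7 pm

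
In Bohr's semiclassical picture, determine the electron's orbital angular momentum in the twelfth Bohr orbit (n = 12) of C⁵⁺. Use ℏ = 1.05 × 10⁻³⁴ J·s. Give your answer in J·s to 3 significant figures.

L_n = nℏ = 12 × 1.05 × 10⁻³⁴ = 1.26 × 10⁻³³ J·s

1.26 × 10⁻³³ J·s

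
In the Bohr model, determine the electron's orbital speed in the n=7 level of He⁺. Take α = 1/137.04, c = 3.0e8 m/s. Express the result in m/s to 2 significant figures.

v_n = Zαc/n = 2 × 0.0073 × 3.0e8 / 7
    = 6.3e5 m/s

6.3e5 m/s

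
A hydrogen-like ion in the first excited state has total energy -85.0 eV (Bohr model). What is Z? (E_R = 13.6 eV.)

5

E_n = −E_R Z²/n² ⇒ Z² = −E_n n²/E_R = 85.0 × 2² / 13.6 ≈ 25.00
Z = 5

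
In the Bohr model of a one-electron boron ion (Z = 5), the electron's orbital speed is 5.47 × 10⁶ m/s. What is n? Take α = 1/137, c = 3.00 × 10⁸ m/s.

v_n = Zαc/n ⇒ n = Zαc/v = 5 × 0.00730 × 3.00 × 10⁸ / 5.47 × 10⁶ ≈ 2.00
n = 2

2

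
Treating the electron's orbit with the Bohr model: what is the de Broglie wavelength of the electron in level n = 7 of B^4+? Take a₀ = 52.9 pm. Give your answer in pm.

The Bohr quantisation condition is nλ = 2πr_n.
r_n = n²a₀/Z = 518 pm
λ = 2πr_n/n = 2π·518/7 = 465 pm

465 pm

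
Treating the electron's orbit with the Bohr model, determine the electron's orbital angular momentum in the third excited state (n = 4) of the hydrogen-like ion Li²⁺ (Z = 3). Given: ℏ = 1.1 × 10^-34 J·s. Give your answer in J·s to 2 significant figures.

4.4 × 10^-34 J·s

L_n = nℏ = 4 × 1.1 × 10^-34 = 4.4 × 10^-34 J·s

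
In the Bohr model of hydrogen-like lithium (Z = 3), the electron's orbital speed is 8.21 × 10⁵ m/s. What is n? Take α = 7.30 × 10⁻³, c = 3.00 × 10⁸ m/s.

8

v_n = Zαc/n ⇒ n = Zαc/v = 3 × 0.00730 × 3.00 × 10⁸ / 8.21 × 10⁵ ≈ 8.00
n = 8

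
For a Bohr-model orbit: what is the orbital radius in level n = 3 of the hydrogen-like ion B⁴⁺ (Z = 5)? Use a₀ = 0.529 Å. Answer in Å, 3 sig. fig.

0.952 Å

r_n = n²a₀/Z = 3² × 0.529 / 5
    = 9 × 0.529 / 5 = 0.952 Å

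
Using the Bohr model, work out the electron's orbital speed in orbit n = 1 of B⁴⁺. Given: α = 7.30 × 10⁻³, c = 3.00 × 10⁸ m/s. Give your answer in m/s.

1.09 × 10⁷ m/s

v_n = Zαc/n = 5 × 0.00730 × 3.00 × 10⁸ / 1
    = 1.09 × 10⁷ m/s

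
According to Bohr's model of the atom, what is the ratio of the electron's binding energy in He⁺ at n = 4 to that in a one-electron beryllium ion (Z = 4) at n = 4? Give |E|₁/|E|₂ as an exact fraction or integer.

1/4

|E| ∝ Z^2 · n^-2
|E|₁/|E|₂ = (2/4)^2 · (4/4)^-2 = 1/4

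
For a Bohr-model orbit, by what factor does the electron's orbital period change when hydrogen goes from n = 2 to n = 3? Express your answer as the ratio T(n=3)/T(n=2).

27/8

T ∝ Z^-2 · n^3; with Z fixed, T ∝ n^3.
T(n=3)/T(n=2) = (3/2)^3 = 27/8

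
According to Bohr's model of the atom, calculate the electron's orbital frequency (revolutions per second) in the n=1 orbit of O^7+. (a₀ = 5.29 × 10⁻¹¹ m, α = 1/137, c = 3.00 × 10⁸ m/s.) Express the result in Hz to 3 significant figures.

4.22 × 10¹⁷ Hz

r = n²a₀/Z = 6.61 × 10⁻¹² m, v = Zαc/n = 1.75 × 10⁷ m/s
f = v/(2πr) = 4.22 × 10¹⁷ Hz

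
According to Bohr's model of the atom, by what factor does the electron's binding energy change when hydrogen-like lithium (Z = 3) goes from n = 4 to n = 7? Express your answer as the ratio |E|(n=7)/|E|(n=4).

|E| ∝ Z^2 · n^-2; with Z fixed, |E| ∝ n^-2.
|E|(n=7)/|E|(n=4) = (7/4)^-2 = 16/49

16/49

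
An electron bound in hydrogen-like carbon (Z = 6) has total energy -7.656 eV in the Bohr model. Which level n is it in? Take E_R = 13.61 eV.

E_n = −E_R Z²/n² ⇒ n² = E_R Z²/(−E_n) = 13.61 × 6² / 7.656 ≈ 64.00
n = 8

8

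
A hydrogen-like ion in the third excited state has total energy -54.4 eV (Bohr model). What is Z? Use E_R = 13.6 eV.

8

E_n = −E_R Z²/n² ⇒ Z² = −E_n n²/E_R = 54.4 × 4² / 13.6 ≈ 64.00
Z = 8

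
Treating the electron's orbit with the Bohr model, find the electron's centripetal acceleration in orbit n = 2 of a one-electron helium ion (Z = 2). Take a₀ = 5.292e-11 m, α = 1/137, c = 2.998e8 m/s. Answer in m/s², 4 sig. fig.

4.525e22 m/s²

r = n²a₀/Z = 1.058e-10 m, v = Zαc/n = 2.188e6 m/s
a = v²/r = (2.188e6)² / 1.058e-10 = 4.525e22 m/s²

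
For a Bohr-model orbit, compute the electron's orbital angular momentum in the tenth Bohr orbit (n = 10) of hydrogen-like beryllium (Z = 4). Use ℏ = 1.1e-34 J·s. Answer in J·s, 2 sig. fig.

1.1e-33 J·s

L_n = nℏ = 10 × 1.1e-34 = 1.1e-33 J·s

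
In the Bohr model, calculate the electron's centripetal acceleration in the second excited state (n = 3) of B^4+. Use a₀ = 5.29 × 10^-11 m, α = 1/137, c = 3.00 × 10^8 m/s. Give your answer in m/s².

r = n²a₀/Z = 9.52 × 10^-11 m, v = Zαc/n = 3.65 × 10^6 m/s
a = v²/r = (3.65 × 10^6)² / 9.52 × 10^-11 = 1.40 × 10^23 m/s²

1.40 × 10^23 m/s²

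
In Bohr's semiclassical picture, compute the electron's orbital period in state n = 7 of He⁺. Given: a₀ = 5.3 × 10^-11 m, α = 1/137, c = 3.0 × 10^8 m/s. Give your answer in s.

1.3 × 10^-14 s

r = n²a₀/Z = 7²·5.3 × 10^-11/2 = 1.3 × 10^-9 m
v = Zαc/n = 2·0.0073·3.0 × 10^8/7 = 6.3 × 10^5 m/s
T = 2πr/v = 1.3 × 10^-14 s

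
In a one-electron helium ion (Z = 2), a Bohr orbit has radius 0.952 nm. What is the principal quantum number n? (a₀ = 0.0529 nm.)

r_n = n²a₀/Z ⇒ n² = rZ/a₀ = 0.952 × 2 / 0.0529 ≈ 35.99
n = 6

6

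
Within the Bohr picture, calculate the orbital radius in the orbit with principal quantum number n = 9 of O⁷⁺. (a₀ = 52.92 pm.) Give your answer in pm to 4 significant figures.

535.8 pm

r_n = n²a₀/Z = 9² × 52.92 / 8
    = 81 × 52.92 / 8 = 535.8 pm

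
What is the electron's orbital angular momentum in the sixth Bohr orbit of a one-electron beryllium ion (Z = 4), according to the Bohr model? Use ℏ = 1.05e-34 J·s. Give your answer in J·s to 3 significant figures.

L_n = nℏ = 6 × 1.05e-34 = 6.30e-34 J·s

6.30e-34 J·s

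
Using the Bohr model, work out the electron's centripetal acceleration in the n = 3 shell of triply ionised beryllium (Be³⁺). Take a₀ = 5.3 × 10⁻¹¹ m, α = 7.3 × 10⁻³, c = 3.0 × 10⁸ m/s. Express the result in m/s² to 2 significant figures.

7.2 × 10²² m/s²

r = n²a₀/Z = 1.2 × 10⁻¹⁰ m, v = Zαc/n = 2.9 × 10⁶ m/s
a = v²/r = (2.9 × 10⁶)² / 1.2 × 10⁻¹⁰ = 7.2 × 10²² m/s²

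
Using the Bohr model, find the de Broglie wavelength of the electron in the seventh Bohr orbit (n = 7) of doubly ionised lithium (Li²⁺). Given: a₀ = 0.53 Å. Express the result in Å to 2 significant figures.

The Bohr quantisation condition is nλ = 2πr_n.
r_n = n²a₀/Z = 8.7 Å
λ = 2πr_n/n = 2π·8.7/7 = 7.8 Å

7.8 Å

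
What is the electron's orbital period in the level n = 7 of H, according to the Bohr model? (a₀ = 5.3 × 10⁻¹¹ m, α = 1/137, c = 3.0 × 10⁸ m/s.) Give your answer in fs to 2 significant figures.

52 fs

r = n²a₀/Z = 7²·5.3 × 10⁻¹¹/1 = 2.6 × 10⁻⁹ m
v = Zαc/n = 1·0.0073·3.0 × 10⁸/7 = 3.1 × 10⁵ m/s
T = 2πr/v = 5.2 × 10⁻¹⁴ s = 52 fs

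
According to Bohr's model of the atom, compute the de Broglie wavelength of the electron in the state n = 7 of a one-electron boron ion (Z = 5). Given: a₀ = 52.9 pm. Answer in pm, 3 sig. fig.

The Bohr quantisation condition is nλ = 2πr_n.
r_n = n²a₀/Z = 518 pm
λ = 2πr_n/n = 2π·518/7 = 465 pm

465 pm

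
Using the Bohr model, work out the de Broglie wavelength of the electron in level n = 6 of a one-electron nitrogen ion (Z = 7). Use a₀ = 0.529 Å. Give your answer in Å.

2.85 Å

The Bohr quantisation condition is nλ = 2πr_n.
r_n = n²a₀/Z = 2.72 Å
λ = 2πr_n/n = 2π·2.72/6 = 2.85 Å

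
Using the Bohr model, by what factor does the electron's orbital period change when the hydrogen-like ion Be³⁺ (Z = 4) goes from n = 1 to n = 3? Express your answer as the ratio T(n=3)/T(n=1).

27

T ∝ Z^-2 · n^3; with Z fixed, T ∝ n^3.
T(n=3)/T(n=1) = (3/1)^3 = 27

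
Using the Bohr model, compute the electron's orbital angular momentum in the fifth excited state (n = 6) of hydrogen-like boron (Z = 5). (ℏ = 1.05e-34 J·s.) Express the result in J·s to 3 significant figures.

L_n = nℏ = 6 × 1.05e-34 = 6.30e-34 J·s

6.30e-34 J·s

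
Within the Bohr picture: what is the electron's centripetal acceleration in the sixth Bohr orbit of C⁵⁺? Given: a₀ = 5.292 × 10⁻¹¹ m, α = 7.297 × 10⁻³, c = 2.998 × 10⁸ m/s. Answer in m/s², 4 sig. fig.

1.507 × 10²² m/s²

r = n²a₀/Z = 3.175 × 10⁻¹⁰ m, v = Zαc/n = 2.188 × 10⁶ m/s
a = v²/r = (2.188 × 10⁶)² / 3.175 × 10⁻¹⁰ = 1.507 × 10²² m/s²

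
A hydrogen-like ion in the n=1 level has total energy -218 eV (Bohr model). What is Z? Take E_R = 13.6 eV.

4

E_n = −E_R Z²/n² ⇒ Z² = −E_n n²/E_R = 218 × 1² / 13.6 ≈ 16.03
Z = 4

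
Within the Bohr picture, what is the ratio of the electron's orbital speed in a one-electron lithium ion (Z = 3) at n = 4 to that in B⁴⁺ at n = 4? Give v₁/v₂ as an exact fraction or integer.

v ∝ Z^1 · n^-1
v₁/v₂ = (3/5)^1 · (4/4)^-1 = 3/5

3/5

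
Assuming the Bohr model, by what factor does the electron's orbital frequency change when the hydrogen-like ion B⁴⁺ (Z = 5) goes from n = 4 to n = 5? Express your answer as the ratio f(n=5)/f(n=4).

64/125

f ∝ Z^2 · n^-3; with Z fixed, f ∝ n^-3.
f(n=5)/f(n=4) = (5/4)^-3 = 64/125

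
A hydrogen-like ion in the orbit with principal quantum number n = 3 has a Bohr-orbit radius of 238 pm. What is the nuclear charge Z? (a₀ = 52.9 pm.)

2

r_n = n²a₀/Z ⇒ Z = n²a₀/r = 3² × 52.9 / 238 ≈ 2.00
Z = 2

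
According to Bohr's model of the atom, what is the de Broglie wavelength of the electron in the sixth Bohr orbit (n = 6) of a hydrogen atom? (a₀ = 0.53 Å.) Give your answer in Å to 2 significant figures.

The Bohr quantisation condition is nλ = 2πr_n.
r_n = n²a₀/Z = 19 Å
λ = 2πr_n/n = 2π·19/6 = 20 Å

20 Å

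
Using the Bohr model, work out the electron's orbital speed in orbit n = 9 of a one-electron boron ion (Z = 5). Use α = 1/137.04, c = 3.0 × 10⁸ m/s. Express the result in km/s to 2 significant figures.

v_n = Zαc/n = 5 × 0.0073 × 3.0 × 10⁸ / 9
    = 1200 km/s

1200 km/s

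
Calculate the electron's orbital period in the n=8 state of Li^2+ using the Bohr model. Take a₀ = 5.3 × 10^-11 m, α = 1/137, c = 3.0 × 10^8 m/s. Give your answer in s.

8.7 × 10^-15 s

r = n²a₀/Z = 8²·5.3 × 10^-11/3 = 1.1 × 10^-9 m
v = Zαc/n = 3·0.0073·3.0 × 10^8/8 = 8.2 × 10^5 m/s
T = 2πr/v = 8.7 × 10^-15 s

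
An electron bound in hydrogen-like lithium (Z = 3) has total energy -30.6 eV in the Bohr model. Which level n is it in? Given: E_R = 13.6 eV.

2

E_n = −E_R Z²/n² ⇒ n² = E_R Z²/(−E_n) = 13.6 × 3² / 30.6 ≈ 4.00
n = 2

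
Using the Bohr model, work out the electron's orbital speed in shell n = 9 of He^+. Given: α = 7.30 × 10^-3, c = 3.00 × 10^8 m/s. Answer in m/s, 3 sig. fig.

v_n = Zαc/n = 2 × 0.00730 × 3.00 × 10^8 / 9
    = 4.87 × 10^5 m/s

4.87 × 10^5 m/s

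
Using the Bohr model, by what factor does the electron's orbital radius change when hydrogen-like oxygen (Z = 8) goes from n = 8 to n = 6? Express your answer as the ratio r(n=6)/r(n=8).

r ∝ Z^-1 · n^2; with Z fixed, r ∝ n^2.
r(n=6)/r(n=8) = (6/8)^2 = 9/16

9/16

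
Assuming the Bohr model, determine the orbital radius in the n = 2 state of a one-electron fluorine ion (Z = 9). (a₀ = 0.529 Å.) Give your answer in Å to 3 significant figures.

r_n = n²a₀/Z = 2² × 0.529 / 9
    = 4 × 0.529 / 9 = 0.235 Å

0.235 Å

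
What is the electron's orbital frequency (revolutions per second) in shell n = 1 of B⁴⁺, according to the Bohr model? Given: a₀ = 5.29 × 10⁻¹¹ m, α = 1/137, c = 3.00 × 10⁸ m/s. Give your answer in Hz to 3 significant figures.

r = n²a₀/Z = 1.06 × 10⁻¹¹ m, v = Zαc/n = 1.09 × 10⁷ m/s
f = v/(2πr) = 1.65 × 10¹⁷ Hz

1.65 × 10¹⁷ Hz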